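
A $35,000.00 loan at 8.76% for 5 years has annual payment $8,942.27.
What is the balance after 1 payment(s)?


Formula: Balance = PV*(1+r)^k - PMT*((1+r)^k - 1)/r
Growth: (1 + 0.0876)^1 = 1.0876
Accumulated factor: ((1+r)^k - 1)/r = 1.0
Balance = $35,000.00 * 1.0876 - $8,942.27 * 1.0
Balance = $29,123.73

$29,123.73


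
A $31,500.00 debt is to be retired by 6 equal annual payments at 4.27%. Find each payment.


Formula: PMT = PV * r / (1 - (1+r)^(-n))
Denominator: 1 - (1 + 0.0427)^(-6) = 0.221885
Numerator: $31,500.00 * 0.0427 = 1345.05
PMT = 1345.05 / 0.221885 = $6,061.92

$6,061.92


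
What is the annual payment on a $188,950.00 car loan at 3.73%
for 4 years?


Formula: PMT = PV * r / (1 - (1+r)^(-n))
Denominator: 1 - (1 + 0.0373)^(-4) = 0.136261
Numerator: $188,950.00 * 0.0373 = 7047.835
PMT = 7047.835 / 0.136261 = $51,723.02

$51,723.02


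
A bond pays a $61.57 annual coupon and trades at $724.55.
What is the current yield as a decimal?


Formula: Current yield = annual coupon / price
Substituting: CY = $61.57 / $724.55
CY = 0.084977

0.084977


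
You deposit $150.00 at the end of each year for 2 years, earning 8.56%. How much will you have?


Formula: FV = PMT * ((1+r)^n - 1) / r
Growth factor: (1 + 0.0856)^2 = 1.178527
Numerator: 1.178527 - 1 = 0.178527
FV = $150.00 * 0.178527 / 0.0856 = $312.84

$312.84


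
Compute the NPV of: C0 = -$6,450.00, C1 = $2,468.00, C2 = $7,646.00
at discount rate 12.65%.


Formula: NPV = C0 + C1/(1+r) + C2/(1+r)^2
Discount C1: $2,468.00 / (1 + 0.1265) = $2,190.86
Discount C2: $7,646.00 / (1 + 0.1265)^2 = $6,025.21
NPV = -$6,450.00 + $2,190.86 + $6,025.21 = $1,766.06

$1,766.06


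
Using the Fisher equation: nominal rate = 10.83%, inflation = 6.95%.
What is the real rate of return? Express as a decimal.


Formula: (1 + r_real) = (1 + r_nom) / (1 + inflation)
Substituting: (1 + r_real) = 1.1083 / 1.0695
(1 + r_real) = 1.036279
r_real = 1.036279 - 1 = 0.036279

0.036279


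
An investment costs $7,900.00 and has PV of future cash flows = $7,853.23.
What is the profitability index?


Formula: PI = PV(cash flows) / initial investment
Substituting: PI = $7,853.23 / $7,900.00
PI = 0.9941

0.9941


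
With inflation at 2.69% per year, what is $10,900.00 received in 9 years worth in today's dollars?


Formula: Real value = nominal / (1 + inflation)^years
Price level: (1 + 0.0269)^9 = 1.269853
Real value = $10,900.00 / 1.269853 = $8,583.67

$8,583.67


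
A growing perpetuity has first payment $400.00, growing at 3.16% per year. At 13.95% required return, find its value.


Formula: PV = C / (r - g)
Spread: r - g = 0.1395 - 0.0316 = 0.1079
Substituting: PV = $400.00 / 0.1079
PV = $3,707.14

$3,707.14


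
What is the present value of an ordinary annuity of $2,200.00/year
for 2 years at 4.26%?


Formula: PV = PMT * (1 - (1+r)^(-n)) / r
Discount factor: (1 + 0.0426)^(-2) = 0.919951
Bracket: 1 - 0.919951 = 0.080049
PV = $2,200.00 * 0.080049 / 0.0426 = $4,134.00

$4,134.00


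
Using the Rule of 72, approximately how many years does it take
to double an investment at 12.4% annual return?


Formula: Years ≈ 72 / r
Substituting: Years ≈ 72 / 12.4
Years ≈ 5.8

5.8 years


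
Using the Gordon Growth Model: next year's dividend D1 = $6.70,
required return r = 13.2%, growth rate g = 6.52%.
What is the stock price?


Formula: P = D1 / (r - g)
Spread: r - g = 0.132 - 0.0652 = 0.0668
Substituting: P = $6.70 / 0.0668
P = $100.30

$100.30


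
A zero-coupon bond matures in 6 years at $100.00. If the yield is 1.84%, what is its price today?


Formula: Price = FV / (1 + r)^n
Substituting: Price = $100.00 / (1 + 0.0184)^6
Discount factor: (1.0184)^6 = 1.115605
Price = $100.00 / 1.115605 = $89.64

$89.64


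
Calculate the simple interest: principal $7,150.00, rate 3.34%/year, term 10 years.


Formula: I = P * r * t
Substituting: I = $7,150.00 * 0.0334 * 10
Step: I = $7,150.00 * 0.334
I = $2,388.10

$2,388.10


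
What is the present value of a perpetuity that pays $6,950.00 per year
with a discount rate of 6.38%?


Formula: PV = C / r
Substituting: PV = $6,950.00 / 0.0638
PV = $108,934.17

$108,934.17


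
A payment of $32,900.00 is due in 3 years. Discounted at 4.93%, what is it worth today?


Formula: PV = FV / (1 + r)^n
Substituting: PV = $32,900.00 / (1 + 0.0493)^3
Discount factor: (1.0493)^3 = 1.155311
PV = $32,900.00 / 1.155311 = $28,477.17

$28,477.17


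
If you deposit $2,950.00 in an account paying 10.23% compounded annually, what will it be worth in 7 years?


Formula: FV = P * (1 + r)^n
Substituting: FV = $2,950.00 * (1 + 0.1023)^7
Growth factor: (1.1023)^7 = 1.977419
FV = $2,950.00 * 1.977419 = $5,833.39

$5,833.39


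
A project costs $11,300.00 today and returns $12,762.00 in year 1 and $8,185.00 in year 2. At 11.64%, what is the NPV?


Formula: NPV = C0 + C1/(1+r) + C2/(1+r)^2
Discount C1: $12,762.00 / (1 + 0.1164) = $11,431.39
Discount C2: $8,185.00 / (1 + 0.1164)^2 = $6,567.18
NPV = -$11,300.00 + $11,431.39 + $6,567.18 = $6,698.57

$6,698.57


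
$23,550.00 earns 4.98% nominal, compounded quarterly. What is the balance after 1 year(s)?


Formula: FV = P * (1 + r/m)^(m*t)
Period rate: r/m = 0.0498 / 4 = 0.01245
Total periods: m*t = 4 * 1 = 4
Growth factor: (1 + 0.01245)^4 = 1.050738
FV = $23,550.00 * 1.050738 = $24,744.87

$24,744.87


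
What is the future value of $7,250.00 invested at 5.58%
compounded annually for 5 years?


Formula: FV = P * (1 + r)^n
Substituting: FV = $7,250.00 * (1 + 0.0558)^5
Growth factor: (1.0558)^5 = 1.311923
FV = $7,250.00 * 1.311923 = $9,511.44

$9,511.44


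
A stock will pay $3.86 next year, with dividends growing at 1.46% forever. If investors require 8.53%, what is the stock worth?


Formula: P = D1 / (r - g)
Spread: r - g = 0.0853 - 0.0146 = 0.0707
Substituting: P = $3.86 / 0.0707
P = $54.60

$54.60


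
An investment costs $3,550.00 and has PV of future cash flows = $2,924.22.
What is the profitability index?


Formula: PI = PV(cash flows) / initial investment
Substituting: PI = $2,924.22 / $3,550.00
PI = 0.8237

0.8237


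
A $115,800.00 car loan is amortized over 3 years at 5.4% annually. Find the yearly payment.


Formula: PMT = PV * r / (1 - (1+r)^(-n))
Denominator: 1 - (1 + 0.054)^(-3) = 0.14596
Numerator: $115,800.00 * 0.054 = 6253.2
PMT = 6253.2 / 0.14596 = $42,841.85

$42,841.85


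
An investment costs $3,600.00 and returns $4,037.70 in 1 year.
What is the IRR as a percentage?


Formula: IRR = C1/C0 - 1
Substituting: IRR = $4,037.70 / $3,600.00 - 1
Ratio: 1.121583 - 1 = 0.121583
IRR = 12.1583%

12.1583%


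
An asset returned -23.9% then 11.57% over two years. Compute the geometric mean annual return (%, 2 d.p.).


Formula: Geometric mean = ((1+r1)*(1+r2))^(1/2) - 1
Product: (1 + -0.239) * (1 + 0.1157) = 0.761 * 1.1157 = 0.849048
Square root: 0.849048^0.5 = 0.921438
Geometric mean = 0.921438 - 1 = -0.078562
As percentage: -7.86%

-7.86%


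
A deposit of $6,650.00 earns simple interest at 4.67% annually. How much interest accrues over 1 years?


Formula: I = P * r * t
Substituting: I = $6,650.00 * 0.0467 * 1
Step: I = $6,650.00 * 0.0467
I = $310.56

$310.56


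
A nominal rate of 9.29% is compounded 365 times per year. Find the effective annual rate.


Formula: EAR = (1 + r/m)^m - 1
Period rate: r/m = 0.0929 / 365 = 0.000255
Compounding: (1 + 0.000255)^365 = 1.097339
EAR = 1.097339 - 1 = 0.097339

0.097339


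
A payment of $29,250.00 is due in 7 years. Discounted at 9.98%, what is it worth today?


Formula: PV = FV / (1 + r)^n
Substituting: PV = $29,250.00 / (1 + 0.0998)^7
Discount factor: (1.0998)^7 = 1.946238
PV = $29,250.00 / 1.946238 = $15,028.99

$15,028.99


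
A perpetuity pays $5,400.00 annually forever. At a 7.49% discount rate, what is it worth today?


Formula: PV = C / r
Substituting: PV = $5,400.00 / 0.0749
PV = $72,096.13

$72,096.13


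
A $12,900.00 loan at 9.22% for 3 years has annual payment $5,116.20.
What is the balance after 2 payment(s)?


Formula: Balance = PV*(1+r)^k - PMT*((1+r)^k - 1)/r
Growth: (1 + 0.0922)^2 = 1.192901
Accumulated factor: ((1+r)^k - 1)/r = 2.0922
Balance = $12,900.00 * 1.192901 - $5,116.20 * 2.0922
Balance = $4,684.31

$4,684.31


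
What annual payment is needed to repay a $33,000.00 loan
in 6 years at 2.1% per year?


Formula: PMT = PV * r / (1 - (1+r)^(-n))
Denominator: 1 - (1 + 0.021)^(-6) = 0.117234
Numerator: $33,000.00 * 0.021 = 693.0
PMT = 693.0 / 0.117234 = $5,911.25

$5,911.25


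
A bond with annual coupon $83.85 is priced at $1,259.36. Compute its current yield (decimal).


Formula: Current yield = annual coupon / price
Substituting: CY = $83.85 / $1,259.36
CY = 0.066581

0.066581


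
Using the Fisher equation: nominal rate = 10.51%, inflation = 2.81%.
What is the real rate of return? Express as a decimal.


Formula: (1 + r_real) = (1 + r_nom) / (1 + inflation)
Substituting: (1 + r_real) = 1.1051 / 1.0281
(1 + r_real) = 1.074895
r_real = 1.074895 - 1 = 0.074895

0.074895


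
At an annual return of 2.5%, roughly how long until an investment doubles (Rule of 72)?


Formula: Years ≈ 72 / r
Substituting: Years ≈ 72 / 2.5
Years ≈ 28.8

28.8 years


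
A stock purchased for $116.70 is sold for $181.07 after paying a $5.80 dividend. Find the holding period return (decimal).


Formula: HPR = (P1 - P0 + D) / P0
Gain: $181.07 - $116.70 + $5.80 = $70.17
HPR = $70.17 / $116.70 = 0.6013

0.6013


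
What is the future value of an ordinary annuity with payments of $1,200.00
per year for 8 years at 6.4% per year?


Formula: FV = PMT * ((1+r)^n - 1) / r
Growth factor: (1 + 0.064)^8 = 1.642605
Numerator: 1.642605 - 1 = 0.642605
FV = $1,200.00 * 0.642605 / 0.064 = $12,048.84

$12,048.84


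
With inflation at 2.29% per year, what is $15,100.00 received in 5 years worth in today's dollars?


Formula: Real value = nominal / (1 + inflation)^years
Price level: (1 + 0.0229)^5 = 1.119866
Real value = $15,100.00 / 1.119866 = $13,483.76

$13,483.76


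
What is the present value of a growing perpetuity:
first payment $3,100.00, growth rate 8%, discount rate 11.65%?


Formula: PV = C / (r - g)
Spread: r - g = 0.1165 - 0.08 = 0.0365
Substituting: PV = $3,100.00 / 0.0365
PV = $84,931.51

$84,931.51


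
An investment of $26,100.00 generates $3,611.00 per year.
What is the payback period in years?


Formula: Payback = investment / annual cash flow
Substituting: Payback = $26,100.00 / $3,611.00
Payback = 7.2279 years

7.2279 years


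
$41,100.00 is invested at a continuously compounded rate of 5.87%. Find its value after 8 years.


Formula: FV = P * e^(r*t)
Exponent: r*t = 0.0587 * 8 = 0.4696
e^(0.4696) = 1.599354
FV = $41,100.00 * 1.599354 = $65,733.46

$65,733.46


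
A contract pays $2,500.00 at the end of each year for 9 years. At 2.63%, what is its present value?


Formula: PV = PMT * (1 - (1+r)^(-n)) / r
Discount factor: (1 + 0.0263)^(-9) = 0.791646
Bracket: 1 - 0.791646 = 0.208354
PV = $2,500.00 * 0.208354 / 0.0263 = $19,805.51

$19,805.51


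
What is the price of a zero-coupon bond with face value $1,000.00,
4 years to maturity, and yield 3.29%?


Formula: Price = FV / (1 + r)^n
Substituting: Price = $1,000.00 / (1 + 0.0329)^4
Discount factor: (1.0329)^4 = 1.138238
Price = $1,000.00 / 1.138238 = $878.55

$878.55


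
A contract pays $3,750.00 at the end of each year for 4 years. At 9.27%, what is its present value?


Formula: PV = PMT * (1 - (1+r)^(-n)) / r
Discount factor: (1 + 0.0927)^(-4) = 0.701449
Bracket: 1 - 0.701449 = 0.298551
PV = $3,750.00 * 0.298551 / 0.0927 = $12,077.30

$12,077.30


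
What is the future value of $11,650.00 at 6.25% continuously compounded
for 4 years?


Formula: FV = P * e^(r*t)
Exponent: r*t = 0.0625 * 4 = 0.25
e^(0.25) = 1.284025
FV = $11,650.00 * 1.284025 = $14,958.90

$14,958.90


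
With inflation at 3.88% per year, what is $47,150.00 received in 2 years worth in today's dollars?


Formula: Real value = nominal / (1 + inflation)^years
Price level: (1 + 0.0388)^2 = 1.079105
Real value = $47,150.00 / 1.079105 = $43,693.60

$43,693.60


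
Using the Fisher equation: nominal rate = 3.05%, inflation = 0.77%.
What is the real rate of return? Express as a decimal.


Formula: (1 + r_real) = (1 + r_nom) / (1 + inflation)
Substituting: (1 + r_real) = 1.0305 / 1.0077
(1 + r_real) = 1.022626
r_real = 1.022626 - 1 = 0.022626

0.022626


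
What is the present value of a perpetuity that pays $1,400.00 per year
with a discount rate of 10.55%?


Formula: PV = C / r
Substituting: PV = $1,400.00 / 0.1055
PV = $13,270.14

$13,270.14


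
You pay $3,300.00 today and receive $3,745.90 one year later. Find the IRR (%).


Formula: IRR = C1/C0 - 1
Substituting: IRR = $3,745.90 / $3,300.00 - 1
Ratio: 1.135121 - 1 = 0.135121
IRR = 13.5121%

13.5121%


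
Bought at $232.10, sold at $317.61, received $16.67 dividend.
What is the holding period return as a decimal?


Formula: HPR = (P1 - P0 + D) / P0
Gain: $317.61 - $232.10 + $16.67 = $102.18
HPR = $102.18 / $232.10 = 0.4402

0.4402


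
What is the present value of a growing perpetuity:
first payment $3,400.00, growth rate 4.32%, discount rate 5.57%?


Formula: PV = C / (r - g)
Spread: r - g = 0.0557 - 0.0432 = 0.0125
Substituting: PV = $3,400.00 / 0.0125
PV = $272,000.00

$272,000.00


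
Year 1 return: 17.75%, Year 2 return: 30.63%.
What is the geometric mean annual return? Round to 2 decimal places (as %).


Formula: Geometric mean = ((1+r1)*(1+r2))^(1/2) - 1
Product: (1 + 0.1775) * (1 + 0.3063) = 1.1775 * 1.3063 = 1.538168
Square root: 1.538168^0.5 = 1.240229
Geometric mean = 1.240229 - 1 = 0.240229
As percentage: 24.02%

24.02%


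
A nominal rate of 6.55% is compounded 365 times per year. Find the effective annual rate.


Formula: EAR = (1 + r/m)^m - 1
Period rate: r/m = 0.0655 / 365 = 0.000179
Compounding: (1 + 0.000179)^365 = 1.067686
EAR = 1.067686 - 1 = 0.067686

0.067686


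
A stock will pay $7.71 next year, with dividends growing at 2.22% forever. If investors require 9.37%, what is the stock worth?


Formula: P = D1 / (r - g)
Spread: r - g = 0.0937 - 0.0222 = 0.0715
Substituting: P = $7.71 / 0.0715
P = $107.83

$107.83


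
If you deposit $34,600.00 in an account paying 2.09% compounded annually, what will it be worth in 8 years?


Formula: FV = P * (1 + r)^n
Substituting: FV = $34,600.00 * (1 + 0.0209)^8
Growth factor: (1.0209)^8 = 1.179956
FV = $34,600.00 * 1.179956 = $40,826.46

$40,826.46


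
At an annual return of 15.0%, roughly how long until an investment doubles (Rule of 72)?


Formula: Years ≈ 72 / r
Substituting: Years ≈ 72 / 15.0
Years ≈ 4.8

4.8 years


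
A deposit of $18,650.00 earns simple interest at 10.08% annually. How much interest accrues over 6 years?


Formula: I = P * r * t
Substituting: I = $18,650.00 * 0.1008 * 6
Step: I = $18,650.00 * 0.6048
I = $11,279.52

$11,279.52


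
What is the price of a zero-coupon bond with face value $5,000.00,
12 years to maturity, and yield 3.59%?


Formula: Price = FV / (1 + r)^n
Substituting: Price = $5,000.00 / (1 + 0.0359)^12
Discount factor: (1.0359)^12 = 1.526912
Price = $5,000.00 / 1.526912 = $3,274.58

$3,274.58


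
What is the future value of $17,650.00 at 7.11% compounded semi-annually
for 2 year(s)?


Formula: FV = P * (1 + r/m)^(m*t)
Period rate: r/m = 0.0711 / 2 = 0.03555
Total periods: m*t = 2 * 2 = 4
Growth factor: (1 + 0.03555)^4 = 1.149964
FV = $17,650.00 * 1.149964 = $20,296.87

$20,296.87


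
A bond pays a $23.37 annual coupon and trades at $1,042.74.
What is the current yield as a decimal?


Formula: Current yield = annual coupon / price
Substituting: CY = $23.37 / $1,042.74
CY = 0.022412

0.022412


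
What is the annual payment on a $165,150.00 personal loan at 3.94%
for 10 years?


Formula: PMT = PV * r / (1 - (1+r)^(-n))
Denominator: 1 - (1 + 0.0394)^(-10) = 0.320526
Numerator: $165,150.00 * 0.0394 = 6506.91
PMT = 6506.91 / 0.320526 = $20,300.73

$20,300.73


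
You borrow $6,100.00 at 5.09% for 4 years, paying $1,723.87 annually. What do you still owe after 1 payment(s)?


Formula: Balance = PV*(1+r)^k - PMT*((1+r)^k - 1)/r
Growth: (1 + 0.0509)^1 = 1.0509
Accumulated factor: ((1+r)^k - 1)/r = 1.0
Balance = $6,100.00 * 1.0509 - $1,723.87 * 1.0
Balance = $4,686.62

$4,686.62


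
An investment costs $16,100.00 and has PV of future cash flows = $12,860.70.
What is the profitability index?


Formula: PI = PV(cash flows) / initial investment
Substituting: PI = $12,860.70 / $16,100.00
PI = 0.7988

0.7988


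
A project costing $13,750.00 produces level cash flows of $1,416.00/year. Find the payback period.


Formula: Payback = investment / annual cash flow
Substituting: Payback = $13,750.00 / $1,416.00
Payback = 9.7105 years

9.7105 years


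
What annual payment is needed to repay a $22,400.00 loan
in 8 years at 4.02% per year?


Formula: PMT = PV * r / (1 - (1+r)^(-n))
Denominator: 1 - (1 + 0.0402)^(-8) = 0.270433
Numerator: $22,400.00 * 0.0402 = 900.48
PMT = 900.48 / 0.270433 = $3,329.77

$3,329.77


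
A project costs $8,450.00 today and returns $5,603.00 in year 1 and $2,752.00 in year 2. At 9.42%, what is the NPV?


Formula: NPV = C0 + C1/(1+r) + C2/(1+r)^2
Discount C1: $5,603.00 / (1 + 0.0942) = $5,120.64
Discount C2: $2,752.00 / (1 + 0.0942)^2 = $2,298.56
NPV = -$8,450.00 + $5,120.64 + $2,298.56 = -$1,030.81

-$1,030.81


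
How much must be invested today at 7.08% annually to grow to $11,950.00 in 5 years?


Formula: PV = FV / (1 + r)^n
Substituting: PV = $11,950.00 / (1 + 0.0708)^5
Discount factor: (1.0708)^5 = 1.407803
PV = $11,950.00 / 1.407803 = $8,488.41

$8,488.41


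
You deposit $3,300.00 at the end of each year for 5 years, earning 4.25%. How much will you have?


Formula: FV = PMT * ((1+r)^n - 1) / r
Growth factor: (1 + 0.0425)^5 = 1.231347
Numerator: 1.231347 - 1 = 0.231347
FV = $3,300.00 * 0.231347 / 0.0425 = $17,963.38

$17,963.38


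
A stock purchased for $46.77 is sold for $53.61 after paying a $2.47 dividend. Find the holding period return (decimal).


Formula: HPR = (P1 - P0 + D) / P0
Gain: $53.61 - $46.77 + $2.47 = $9.31
HPR = $9.31 / $46.77 = 0.1991

0.1991


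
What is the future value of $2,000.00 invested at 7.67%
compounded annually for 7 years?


Formula: FV = P * (1 + r)^n
Substituting: FV = $2,000.00 * (1 + 0.0767)^7
Growth factor: (1.0767)^7 = 1.677502
FV = $2,000.00 * 1.677502 = $3,355.00

$3,355.00


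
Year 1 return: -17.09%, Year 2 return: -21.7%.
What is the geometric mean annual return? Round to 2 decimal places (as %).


Formula: Geometric mean = ((1+r1)*(1+r2))^(1/2) - 1
Product: (1 + -0.1709) * (1 + -0.217) = 0.8291 * 0.783 = 0.649185
Square root: 0.649185^0.5 = 0.80572
Geometric mean = 0.80572 - 1 = -0.19428
As percentage: -19.43%

-19.43%


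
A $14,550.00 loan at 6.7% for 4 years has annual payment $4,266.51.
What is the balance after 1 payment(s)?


Formula: Balance = PV*(1+r)^k - PMT*((1+r)^k - 1)/r
Growth: (1 + 0.067)^1 = 1.067
Accumulated factor: ((1+r)^k - 1)/r = 1.0
Balance = $14,550.00 * 1.067 - $4,266.51 * 1.0
Balance = $11,258.34

$11,258.34


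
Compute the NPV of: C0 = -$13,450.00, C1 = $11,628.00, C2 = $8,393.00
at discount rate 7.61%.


Formula: NPV = C0 + C1/(1+r) + C2/(1+r)^2
Discount C1: $11,628.00 / (1 + 0.0761) = $10,805.69
Discount C2: $8,393.00 / (1 + 0.0761)^2 = $7,247.90
NPV = -$13,450.00 + $10,805.69 + $7,247.90 = $4,603.58

$4,603.58


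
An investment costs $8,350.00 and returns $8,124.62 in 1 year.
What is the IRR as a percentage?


Formula: IRR = C1/C0 - 1
Substituting: IRR = $8,124.62 / $8,350.00 - 1
Ratio: 0.973008 - 1 = -0.026992
IRR = -2.6992%

-2.6992%


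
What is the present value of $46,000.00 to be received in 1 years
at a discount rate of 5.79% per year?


Formula: PV = FV / (1 + r)^n
Substituting: PV = $46,000.00 / (1 + 0.0579)^1
Discount factor: (1.0579)^1 = 1.0579
PV = $46,000.00 / 1.0579 = $43,482.37

$43,482.37


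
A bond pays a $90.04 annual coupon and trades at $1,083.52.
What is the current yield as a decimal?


Formula: Current yield = annual coupon / price
Substituting: CY = $90.04 / $1,083.52
CY = 0.0831

0.0831


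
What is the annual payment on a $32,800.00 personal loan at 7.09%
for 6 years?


Formula: PMT = PV * r / (1 - (1+r)^(-n))
Denominator: 1 - (1 + 0.0709)^(-6) = 0.337011
Numerator: $32,800.00 * 0.0709 = 2325.52
PMT = 2325.52 / 0.337011 = $6,900.43

$6,900.43


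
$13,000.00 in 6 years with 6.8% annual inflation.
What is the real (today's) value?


Formula: Real value = nominal / (1 + inflation)^years
Price level: (1 + 0.068)^6 = 1.483978
Real value = $13,000.00 / 1.483978 = $8,760.24

$8,760.24


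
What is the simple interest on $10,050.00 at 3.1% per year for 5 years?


Formula: I = P * r * t
Substituting: I = $10,050.00 * 0.031 * 5
Step: I = $10,050.00 * 0.155
I = $1,557.75

$1,557.75


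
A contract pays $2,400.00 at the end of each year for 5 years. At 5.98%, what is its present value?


Formula: PV = PMT * (1 - (1+r)^(-n)) / r
Discount factor: (1 + 0.0598)^(-5) = 0.747964
Bracket: 1 - 0.747964 = 0.252036
PV = $2,400.00 * 0.252036 / 0.0598 = $10,115.18

$10,115.18


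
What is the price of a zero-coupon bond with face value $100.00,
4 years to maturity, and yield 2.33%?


Formula: Price = FV / (1 + r)^n
Substituting: Price = $100.00 / (1 + 0.0233)^4
Discount factor: (1.0233)^4 = 1.096508
Price = $100.00 / 1.096508 = $91.20

$91.20


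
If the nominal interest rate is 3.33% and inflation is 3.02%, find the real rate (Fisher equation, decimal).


Formula: (1 + r_real) = (1 + r_nom) / (1 + inflation)
Substituting: (1 + r_real) = 1.0333 / 1.0302
(1 + r_real) = 1.003009
r_real = 1.003009 - 1 = 0.003009

0.003009


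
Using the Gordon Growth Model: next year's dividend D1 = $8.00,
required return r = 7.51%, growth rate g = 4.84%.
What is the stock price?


Formula: P = D1 / (r - g)
Spread: r - g = 0.0751 - 0.0484 = 0.0267
Substituting: P = $8.00 / 0.0267
P = $299.63

$299.63


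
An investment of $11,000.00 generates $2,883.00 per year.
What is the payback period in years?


Formula: Payback = investment / annual cash flow
Substituting: Payback = $11,000.00 / $2,883.00
Payback = 3.8155 years

3.8155 years


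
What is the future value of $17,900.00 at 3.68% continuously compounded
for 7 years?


Formula: FV = P * e^(r*t)
Exponent: r*t = 0.0368 * 7 = 0.2576
e^(0.2576) = 1.293821
FV = $17,900.00 * 1.293821 = $23,159.40

$23,159.40


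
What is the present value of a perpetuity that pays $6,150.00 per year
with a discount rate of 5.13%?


Formula: PV = C / r
Substituting: PV = $6,150.00 / 0.0513
PV = $119,883.04

$119,883.04


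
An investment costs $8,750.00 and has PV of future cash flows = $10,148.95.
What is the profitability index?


Formula: PI = PV(cash flows) / initial investment
Substituting: PI = $10,148.95 / $8,750.00
PI = 1.1599

1.1599


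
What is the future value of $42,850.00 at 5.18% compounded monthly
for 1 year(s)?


Formula: FV = P * (1 + r/m)^(m*t)
Period rate: r/m = 0.0518 / 12 = 0.004317
Total periods: m*t = 12 * 1 = 12
Growth factor: (1 + 0.004317)^12 = 1.053048
FV = $42,850.00 * 1.053048 = $45,123.09

$45,123.09


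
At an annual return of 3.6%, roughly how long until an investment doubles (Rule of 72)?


Formula: Years ≈ 72 / r
Substituting: Years ≈ 72 / 3.6
Years ≈ 20.0

20.0 years


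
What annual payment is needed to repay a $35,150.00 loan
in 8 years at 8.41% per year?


Formula: PMT = PV * r / (1 - (1+r)^(-n))
Denominator: 1 - (1 + 0.0841)^(-8) = 0.475862
Numerator: $35,150.00 * 0.0841 = 2956.115
PMT = 2956.115 / 0.475862 = $6,212.12

$6,212.12


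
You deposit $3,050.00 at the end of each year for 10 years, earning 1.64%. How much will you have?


Formula: FV = PMT * ((1+r)^n - 1) / r
Growth factor: (1 + 0.0164)^10 = 1.176648
Numerator: 1.176648 - 1 = 0.176648
FV = $3,050.00 * 0.176648 / 0.0164 = $32,852.22

$32,852.22


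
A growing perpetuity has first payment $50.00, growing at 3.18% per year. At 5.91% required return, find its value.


Formula: PV = C / (r - g)
Spread: r - g = 0.0591 - 0.0318 = 0.0273
Substituting: PV = $50.00 / 0.0273
PV = $1,831.50

$1,831.50


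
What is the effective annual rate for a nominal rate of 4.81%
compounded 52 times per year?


Formula: EAR = (1 + r/m)^m - 1
Period rate: r/m = 0.0481 / 52 = 0.000925
Compounding: (1 + 0.000925)^52 = 1.049252
EAR = 1.049252 - 1 = 0.049252

0.049252


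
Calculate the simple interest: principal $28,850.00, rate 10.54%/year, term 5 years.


Formula: I = P * r * t
Substituting: I = $28,850.00 * 0.1054 * 5
Step: I = $28,850.00 * 0.527
I = $15,203.95

$15,203.95


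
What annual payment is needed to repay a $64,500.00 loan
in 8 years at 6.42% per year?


Formula: PMT = PV * r / (1 - (1+r)^(-n))
Denominator: 1 - (1 + 0.0642)^(-8) = 0.392125
Numerator: $64,500.00 * 0.0642 = 4140.9
PMT = 4140.9 / 0.392125 = $10,560.14

$10,560.14


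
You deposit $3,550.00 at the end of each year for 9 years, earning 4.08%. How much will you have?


Formula: FV = PMT * ((1+r)^n - 1) / r
Growth factor: (1 + 0.0408)^9 = 1.433196
Numerator: 1.433196 - 1 = 0.433196
FV = $3,550.00 * 0.433196 / 0.0408 = $37,692.29

$37,692.29


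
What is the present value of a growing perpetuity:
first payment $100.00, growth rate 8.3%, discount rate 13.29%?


Formula: PV = C / (r - g)
Spread: r - g = 0.1329 - 0.083 = 0.0499
Substituting: PV = $100.00 / 0.0499
PV = $2,004.01

$2,004.01


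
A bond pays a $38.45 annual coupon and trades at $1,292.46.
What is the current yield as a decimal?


Formula: Current yield = annual coupon / price
Substituting: CY = $38.45 / $1,292.46
CY = 0.029749

0.029749


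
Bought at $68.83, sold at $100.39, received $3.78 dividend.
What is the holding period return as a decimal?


Formula: HPR = (P1 - P0 + D) / P0
Gain: $100.39 - $68.83 + $3.78 = $35.34
HPR = $35.34 / $68.83 = 0.5134

0.5134


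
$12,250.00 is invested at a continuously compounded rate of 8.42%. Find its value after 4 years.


Formula: FV = P * e^(r*t)
Exponent: r*t = 0.0842 * 4 = 0.3368
e^(0.3368) = 1.400459
FV = $12,250.00 * 1.400459 = $17,155.62

$17,155.62


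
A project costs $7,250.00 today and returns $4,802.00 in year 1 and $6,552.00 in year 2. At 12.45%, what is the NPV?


Formula: NPV = C0 + C1/(1+r) + C2/(1+r)^2
Discount C1: $4,802.00 / (1 + 0.1245) = $4,270.34
Discount C2: $6,552.00 / (1 + 0.1245)^2 = $5,181.49
NPV = -$7,250.00 + $4,270.34 + $5,181.49 = $2,201.84

$2,201.84


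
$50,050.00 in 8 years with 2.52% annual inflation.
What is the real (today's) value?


Formula: Real value = nominal / (1 + inflation)^years
Price level: (1 + 0.0252)^8 = 1.220306
Real value = $50,050.00 / 1.220306 = $41,014.30

$41,014.30


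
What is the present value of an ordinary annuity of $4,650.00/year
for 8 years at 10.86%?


Formula: PV = PMT * (1 - (1+r)^(-n)) / r
Discount factor: (1 + 0.1086)^(-8) = 0.43833
Bracket: 1 - 0.43833 = 0.56167
PV = $4,650.00 * 0.56167 / 0.1086 = $24,049.41

$24,049.41


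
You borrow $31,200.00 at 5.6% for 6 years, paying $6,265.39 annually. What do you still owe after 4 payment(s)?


Formula: Balance = PV*(1+r)^k - PMT*((1+r)^k - 1)/r
Growth: (1 + 0.056)^4 = 1.243528
Accumulated factor: ((1+r)^k - 1)/r = 4.34872
Balance = $31,200.00 * 1.243528 - $6,265.39 * 4.34872
Balance = $11,551.66

$11,551.66


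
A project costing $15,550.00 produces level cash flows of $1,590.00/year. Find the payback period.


Formula: Payback = investment / annual cash flow
Substituting: Payback = $15,550.00 / $1,590.00
Payback = 9.7799 years

9.7799 years


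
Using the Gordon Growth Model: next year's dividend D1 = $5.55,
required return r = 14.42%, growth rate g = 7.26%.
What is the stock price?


Formula: P = D1 / (r - g)
Spread: r - g = 0.1442 - 0.0726 = 0.0716
Substituting: P = $5.55 / 0.0716
P = $77.51

$77.51


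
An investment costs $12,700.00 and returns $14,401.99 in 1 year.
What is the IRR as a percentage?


Formula: IRR = C1/C0 - 1
Substituting: IRR = $14,401.99 / $12,700.00 - 1
Ratio: 1.134015 - 1 = 0.134015
IRR = 13.4015%

13.4015%


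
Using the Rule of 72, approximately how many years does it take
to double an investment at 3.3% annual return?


Formula: Years ≈ 72 / r
Substituting: Years ≈ 72 / 3.3
Years ≈ 21.8

21.8 years


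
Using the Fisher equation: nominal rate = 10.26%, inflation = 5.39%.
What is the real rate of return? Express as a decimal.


Formula: (1 + r_real) = (1 + r_nom) / (1 + inflation)
Substituting: (1 + r_real) = 1.1026 / 1.0539
(1 + r_real) = 1.046209
r_real = 1.046209 - 1 = 0.046209

0.046209


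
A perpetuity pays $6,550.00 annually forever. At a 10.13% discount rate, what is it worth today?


Formula: PV = C / r
Substituting: PV = $6,550.00 / 0.1013
PV = $64,659.43

$64,659.43


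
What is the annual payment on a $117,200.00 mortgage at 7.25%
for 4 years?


Formula: PMT = PV * r / (1 - (1+r)^(-n))
Denominator: 1 - (1 + 0.0725)^(-4) = 0.244193
Numerator: $117,200.00 * 0.0725 = 8497.0
PMT = 8497.0 / 0.244193 = $34,796.22

$34,796.22


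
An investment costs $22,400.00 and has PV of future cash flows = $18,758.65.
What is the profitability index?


Formula: PI = PV(cash flows) / initial investment
Substituting: PI = $18,758.65 / $22,400.00
PI = 0.8374

0.8374


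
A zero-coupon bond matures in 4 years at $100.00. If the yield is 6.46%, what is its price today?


Formula: Price = FV / (1 + r)^n
Substituting: Price = $100.00 / (1 + 0.0646)^4
Discount factor: (1.0646)^4 = 1.284535
Price = $100.00 / 1.284535 = $77.85

$77.85


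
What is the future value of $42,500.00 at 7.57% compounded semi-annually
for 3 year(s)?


Formula: FV = P * (1 + r/m)^(m*t)
Period rate: r/m = 0.0757 / 2 = 0.03785
Total periods: m*t = 2 * 3 = 6
Growth factor: (1 + 0.03785)^6 = 1.249705
FV = $42,500.00 * 1.249705 = $53,112.47

$53,112.47


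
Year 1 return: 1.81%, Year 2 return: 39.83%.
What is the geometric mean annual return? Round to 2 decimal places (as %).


Formula: Geometric mean = ((1+r1)*(1+r2))^(1/2) - 1
Product: (1 + 0.0181) * (1 + 0.3983) = 1.0181 * 1.3983 = 1.423609
Square root: 1.423609^0.5 = 1.193151
Geometric mean = 1.193151 - 1 = 0.193151
As percentage: 19.32%

19.32%


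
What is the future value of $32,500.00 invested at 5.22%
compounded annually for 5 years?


Formula: FV = P * (1 + r)^n
Substituting: FV = $32,500.00 * (1 + 0.0522)^5
Growth factor: (1.0522)^5 = 1.289708
FV = $32,500.00 * 1.289708 = $41,915.52

$41,915.52


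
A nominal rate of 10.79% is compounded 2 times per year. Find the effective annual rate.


Formula: EAR = (1 + r/m)^m - 1
Period rate: r/m = 0.1079 / 2 = 0.05395
Compounding: (1 + 0.05395)^2 = 1.110811
EAR = 1.110811 - 1 = 0.110811

0.110811


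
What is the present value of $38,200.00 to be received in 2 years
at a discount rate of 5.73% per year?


Formula: PV = FV / (1 + r)^n
Substituting: PV = $38,200.00 / (1 + 0.0573)^2
Discount factor: (1.0573)^2 = 1.117883
PV = $38,200.00 / 1.117883 = $34,171.72

$34,171.72


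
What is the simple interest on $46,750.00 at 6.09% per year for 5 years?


Formula: I = P * r * t
Substituting: I = $46,750.00 * 0.0609 * 5
Step: I = $46,750.00 * 0.3045
I = $14,235.38

$14,235.38


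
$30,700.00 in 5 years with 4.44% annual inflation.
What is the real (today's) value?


Formula: Real value = nominal / (1 + inflation)^years
Price level: (1 + 0.0444)^5 = 1.242608
Real value = $30,700.00 / 1.242608 = $24,706.09

$24,706.09


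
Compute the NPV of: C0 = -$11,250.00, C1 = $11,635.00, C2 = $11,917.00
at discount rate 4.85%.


Formula: NPV = C0 + C1/(1+r) + C2/(1+r)^2
Discount C1: $11,635.00 / (1 + 0.0485) = $11,096.80
Discount C2: $11,917.00 / (1 + 0.0485)^2 = $10,840.02
NPV = -$11,250.00 + $11,096.80 + $10,840.02 = $10,686.82

$10,686.82


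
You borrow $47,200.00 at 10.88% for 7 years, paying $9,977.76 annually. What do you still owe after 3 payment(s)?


Formula: Balance = PV*(1+r)^k - PMT*((1+r)^k - 1)/r
Growth: (1 + 0.1088)^3 = 1.3632
Accumulated factor: ((1+r)^k - 1)/r = 3.338237
Balance = $47,200.00 * 1.3632 - $9,977.76 * 3.338237
Balance = $31,034.92

$31,034.92


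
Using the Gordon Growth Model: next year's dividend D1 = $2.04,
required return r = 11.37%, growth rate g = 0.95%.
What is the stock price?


Formula: P = D1 / (r - g)
Spread: r - g = 0.1137 - 0.0095 = 0.1042
Substituting: P = $2.04 / 0.1042
P = $19.58

$19.58


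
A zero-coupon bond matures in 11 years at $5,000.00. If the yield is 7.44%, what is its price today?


Formula: Price = FV / (1 + r)^n
Substituting: Price = $5,000.00 / (1 + 0.0744)^11
Discount factor: (1.0744)^11 = 2.202044
Price = $5,000.00 / 2.202044 = $2,270.62

$2,270.62


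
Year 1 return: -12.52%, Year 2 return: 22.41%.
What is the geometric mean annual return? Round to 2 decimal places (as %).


Formula: Geometric mean = ((1+r1)*(1+r2))^(1/2) - 1
Product: (1 + -0.1252) * (1 + 0.2241) = 0.8748 * 1.2241 = 1.070843
Square root: 1.070843^0.5 = 1.034815
Geometric mean = 1.034815 - 1 = 0.034815
As percentage: 3.48%

3.48%


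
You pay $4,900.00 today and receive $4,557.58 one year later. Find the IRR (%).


Formula: IRR = C1/C0 - 1
Substituting: IRR = $4,557.58 / $4,900.00 - 1
Ratio: 0.930118 - 1 = -0.069882
IRR = -6.9882%

-6.9882%


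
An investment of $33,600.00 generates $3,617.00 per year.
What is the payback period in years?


Formula: Payback = investment / annual cash flow
Substituting: Payback = $33,600.00 / $3,617.00
Payback = 9.2895 years

9.2895 years


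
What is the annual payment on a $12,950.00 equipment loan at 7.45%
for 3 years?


Formula: PMT = PV * r / (1 - (1+r)^(-n))
Denominator: 1 - (1 + 0.0745)^(-3) = 0.193915
Numerator: $12,950.00 * 0.0745 = 964.775
PMT = 964.775 / 0.193915 = $4,975.24

$4,975.24


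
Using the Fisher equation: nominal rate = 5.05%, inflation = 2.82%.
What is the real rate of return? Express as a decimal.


Formula: (1 + r_real) = (1 + r_nom) / (1 + inflation)
Substituting: (1 + r_real) = 1.0505 / 1.0282
(1 + r_real) = 1.021688
r_real = 1.021688 - 1 = 0.021688

0.021688


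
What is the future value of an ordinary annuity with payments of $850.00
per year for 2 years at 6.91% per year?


Formula: FV = PMT * ((1+r)^n - 1) / r
Growth factor: (1 + 0.0691)^2 = 1.142975
Numerator: 1.142975 - 1 = 0.142975
FV = $850.00 * 0.142975 / 0.0691 = $1,758.74

$1,758.74


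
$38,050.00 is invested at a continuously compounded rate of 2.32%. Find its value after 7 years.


Formula: FV = P * e^(r*t)
Exponent: r*t = 0.0232 * 7 = 0.1624
e^(0.1624) = 1.176331
FV = $38,050.00 * 1.176331 = $44,759.38

$44,759.38


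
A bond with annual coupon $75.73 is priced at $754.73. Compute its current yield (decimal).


Formula: Current yield = annual coupon / price
Substituting: CY = $75.73 / $754.73
CY = 0.100341

0.100341


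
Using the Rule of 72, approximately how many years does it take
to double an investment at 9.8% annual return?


Formula: Years ≈ 72 / r
Substituting: Years ≈ 72 / 9.8
Years ≈ 7.3

7.3 years


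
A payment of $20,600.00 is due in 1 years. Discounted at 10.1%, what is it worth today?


Formula: PV = FV / (1 + r)^n
Substituting: PV = $20,600.00 / (1 + 0.101)^1
Discount factor: (1.101)^1 = 1.101
PV = $20,600.00 / 1.101 = $18,710.26

$18,710.26


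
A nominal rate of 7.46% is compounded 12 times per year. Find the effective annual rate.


Formula: EAR = (1 + r/m)^m - 1
Period rate: r/m = 0.0746 / 12 = 0.006217
Compounding: (1 + 0.006217)^12 = 1.077204
EAR = 1.077204 - 1 = 0.077204

0.077204


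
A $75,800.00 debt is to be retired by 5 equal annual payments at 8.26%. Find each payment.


Formula: PMT = PV * r / (1 - (1+r)^(-n))
Denominator: 1 - (1 + 0.0826)^(-5) = 0.32755
Numerator: $75,800.00 * 0.0826 = 6261.08
PMT = 6261.08 / 0.32755 = $19,114.87

$19,114.87


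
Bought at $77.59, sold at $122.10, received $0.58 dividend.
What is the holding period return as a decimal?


Formula: HPR = (P1 - P0 + D) / P0
Gain: $122.10 - $77.59 + $0.58 = $45.09
HPR = $45.09 / $77.59 = 0.5811

0.5811


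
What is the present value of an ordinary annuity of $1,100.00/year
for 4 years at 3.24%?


Formula: PV = PMT * (1 - (1+r)^(-n)) / r
Discount factor: (1 + 0.0324)^(-4) = 0.880254
Bracket: 1 - 0.880254 = 0.119746
PV = $1,100.00 * 0.119746 / 0.0324 = $4,065.45

$4,065.45


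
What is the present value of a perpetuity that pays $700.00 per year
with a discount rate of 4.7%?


Formula: PV = C / r
Substituting: PV = $700.00 / 0.047
PV = $14,893.62

$14,893.62


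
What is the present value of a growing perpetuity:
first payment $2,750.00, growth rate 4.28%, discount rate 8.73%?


Formula: PV = C / (r - g)
Spread: r - g = 0.0873 - 0.0428 = 0.0445
Substituting: PV = $2,750.00 / 0.0445
PV = $61,797.75

$61,797.75


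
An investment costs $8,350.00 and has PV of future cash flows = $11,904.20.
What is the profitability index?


Formula: PI = PV(cash flows) / initial investment
Substituting: PI = $11,904.20 / $8,350.00
PI = 1.4257

1.4257


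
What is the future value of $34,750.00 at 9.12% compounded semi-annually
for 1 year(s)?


Formula: FV = P * (1 + r/m)^(m*t)
Period rate: r/m = 0.0912 / 2 = 0.0456
Total periods: m*t = 2 * 1 = 2
Growth factor: (1 + 0.0456)^2 = 1.093279
FV = $34,750.00 * 1.093279 = $37,991.46

$37,991.46


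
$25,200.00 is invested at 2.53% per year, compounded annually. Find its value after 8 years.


Formula: FV = P * (1 + r)^n
Substituting: FV = $25,200.00 * (1 + 0.0253)^8
Growth factor: (1.0253)^8 = 1.221259
FV = $25,200.00 * 1.221259 = $30,775.72

$30,775.72


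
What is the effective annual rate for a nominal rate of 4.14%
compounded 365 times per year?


Formula: EAR = (1 + r/m)^m - 1
Period rate: r/m = 0.0414 / 365 = 0.000113
Compounding: (1 + 0.000113)^365 = 1.042266
EAR = 1.042266 - 1 = 0.042266

0.042266


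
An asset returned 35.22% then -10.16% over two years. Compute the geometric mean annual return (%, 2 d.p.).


Formula: Geometric mean = ((1+r1)*(1+r2))^(1/2) - 1
Product: (1 + 0.3522) * (1 + -0.1016) = 1.3522 * 0.8984 = 1.214816
Square root: 1.214816^0.5 = 1.102187
Geometric mean = 1.102187 - 1 = 0.102187
As percentage: 10.22%

10.22%


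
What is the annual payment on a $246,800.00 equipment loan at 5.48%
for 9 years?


Formula: PMT = PV * r / (1 - (1+r)^(-n))
Denominator: 1 - (1 + 0.0548)^(-9) = 0.381316
Numerator: $246,800.00 * 0.0548 = 13524.64
PMT = 13524.64 / 0.381316 = $35,468.33

$35,468.33


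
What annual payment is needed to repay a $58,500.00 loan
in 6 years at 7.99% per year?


Formula: PMT = PV * r / (1 - (1+r)^(-n))
Denominator: 1 - (1 + 0.0799)^(-6) = 0.36948
Numerator: $58,500.00 * 0.0799 = 4674.15
PMT = 4674.15 / 0.36948 = $12,650.61

$12,650.61


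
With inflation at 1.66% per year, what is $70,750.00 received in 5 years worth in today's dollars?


Formula: Real value = nominal / (1 + inflation)^years
Price level: (1 + 0.0166)^5 = 1.085802
Real value = $70,750.00 / 1.085802 = $65,159.23

$65,159.23


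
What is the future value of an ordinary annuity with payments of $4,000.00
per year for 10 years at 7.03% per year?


Formula: FV = PMT * ((1+r)^n - 1) / r
Growth factor: (1 + 0.0703)^10 = 1.972674
Numerator: 1.972674 - 1 = 0.972674
FV = $4,000.00 * 0.972674 / 0.0703 = $55,344.16

$55,344.16


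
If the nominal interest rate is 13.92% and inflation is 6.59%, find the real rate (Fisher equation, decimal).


Formula: (1 + r_real) = (1 + r_nom) / (1 + inflation)
Substituting: (1 + r_real) = 1.1392 / 1.0659
(1 + r_real) = 1.068768
r_real = 1.068768 - 1 = 0.068768

0.068768
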